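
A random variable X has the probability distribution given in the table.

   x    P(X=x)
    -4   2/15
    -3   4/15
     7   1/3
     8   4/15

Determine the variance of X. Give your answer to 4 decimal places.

28.1156

E[X] = (2/15)·(-4) + (4/15)·(-3) + (1/3)·7 + (4/15)·8 = 47/15
E[X²] = (2/15)·16 + (4/15)·9 + (1/3)·49 + (4/15)·64 = 569/15
Var(X) = 569/15 − (47/15)² = 6326/225 ≈ 28.1156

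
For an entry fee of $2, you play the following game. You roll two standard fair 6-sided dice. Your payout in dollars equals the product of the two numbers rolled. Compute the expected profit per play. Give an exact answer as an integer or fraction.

Distribution of the product of the two numbers rolled: 1 w.p. 1/36, 2 w.p. 1/18, 3 w.p. 1/18, 4 w.p. 1/12, 5 w.p. 1/18, 6 w.p. 1/9, …
E[payout] = (1/36)·1 + (1/18)·2 + (1/18)·3 + (1/12)·4 + (1/18)·5 + (1/9)·6 + (1/18)·8 + (1/36)·9 + (1/18)·10 + (1/9)·12 + (1/18)·15 + (1/36)·16 + (1/18)·18 + (1/18)·20 + (1/18)·24 + (1/36)·25 + (1/18)·30 + (1/36)·36 = 49/4
Expected profit = 49/4 − 2 = 41/4

41/4 dollars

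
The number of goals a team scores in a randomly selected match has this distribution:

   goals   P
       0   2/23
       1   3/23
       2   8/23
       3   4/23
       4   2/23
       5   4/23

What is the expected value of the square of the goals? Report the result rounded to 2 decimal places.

E[X²] = (2/23)·0 + (3/23)·1 + (8/23)·4 + (4/23)·9 + (2/23)·16 + (4/23)·25
     = 203/23 ≈ 8.83

8.83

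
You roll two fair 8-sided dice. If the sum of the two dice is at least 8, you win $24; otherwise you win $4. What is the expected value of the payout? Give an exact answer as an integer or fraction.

E[payout] = (21/64)·4 + (43/64)·24 = 279/16

279/16 dollars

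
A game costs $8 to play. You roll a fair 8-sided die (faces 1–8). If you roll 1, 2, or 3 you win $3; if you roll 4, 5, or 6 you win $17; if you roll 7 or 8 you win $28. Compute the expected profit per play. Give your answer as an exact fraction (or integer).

E[payout] = (3/8)·3 + (3/8)·17 + (1/4)·28 = 29/2
Expected profit = 29/2 − 8 = 13/2

13/2 dollars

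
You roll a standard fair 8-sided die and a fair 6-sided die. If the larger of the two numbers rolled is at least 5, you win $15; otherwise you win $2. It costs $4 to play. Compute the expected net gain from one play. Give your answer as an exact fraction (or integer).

E[payout] = (1/3)·2 + (2/3)·15 = 32/3
Expected profit = 32/3 − 4 = 20/3

20/3 dollars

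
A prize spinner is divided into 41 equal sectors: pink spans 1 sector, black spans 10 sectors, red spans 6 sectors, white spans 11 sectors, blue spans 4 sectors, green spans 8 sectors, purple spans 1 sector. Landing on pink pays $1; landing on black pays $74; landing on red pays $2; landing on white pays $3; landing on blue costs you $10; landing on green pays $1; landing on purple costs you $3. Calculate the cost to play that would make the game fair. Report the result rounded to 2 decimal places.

E[payout] = (1/41)·1 + (10/41)·74 + (6/41)·2 + (11/41)·3 + (4/41)·(-10) + (8/41)·1 + (1/41)·(-3) = 751/41
Fair fee = E[payout] = 751/41 ≈ $18.32

$18.32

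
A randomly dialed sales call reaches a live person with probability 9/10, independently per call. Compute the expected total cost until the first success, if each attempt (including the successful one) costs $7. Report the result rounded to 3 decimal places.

$7.778

E[#attempts] = 1/p = 10/9; E[cost] = 7·10/9 = 70/9.
≈ 7.778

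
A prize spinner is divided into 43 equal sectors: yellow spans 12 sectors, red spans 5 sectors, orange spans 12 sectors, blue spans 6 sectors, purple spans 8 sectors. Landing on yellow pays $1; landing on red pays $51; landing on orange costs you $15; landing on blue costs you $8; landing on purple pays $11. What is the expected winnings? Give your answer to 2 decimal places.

E[payout] = (12/43)·1 + (5/43)·51 + (12/43)·(-15) + (6/43)·(-8) + (8/43)·11 = 127/43
≈ $2.95

$2.95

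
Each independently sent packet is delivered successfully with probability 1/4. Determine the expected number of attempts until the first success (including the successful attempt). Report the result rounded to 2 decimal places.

4.00

For a geometric distribution, E[trials] = 1/p = 1/(1/4) = 4.
≈ 4.00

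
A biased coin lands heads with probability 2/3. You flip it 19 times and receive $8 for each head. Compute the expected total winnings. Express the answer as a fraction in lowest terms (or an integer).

E[#heads] = 19·2/3 = 38/3 (linearity over flips).
E[winnings] = 8·38/3 = 304/3.

304/3 dollars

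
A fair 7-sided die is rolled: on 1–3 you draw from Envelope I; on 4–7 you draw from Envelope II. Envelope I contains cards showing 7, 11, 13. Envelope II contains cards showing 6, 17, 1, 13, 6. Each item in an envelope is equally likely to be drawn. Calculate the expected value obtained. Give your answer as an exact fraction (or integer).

E[X | Envelope I] = (7 + 11 + 13)/3 = 31/3
E[X | Envelope II] = (6 + 17 + 1 + 13 + 6)/5 = 43/5
E[X] = (3/7)·31/3 + (4/7)·43/5 = 327/35

327/35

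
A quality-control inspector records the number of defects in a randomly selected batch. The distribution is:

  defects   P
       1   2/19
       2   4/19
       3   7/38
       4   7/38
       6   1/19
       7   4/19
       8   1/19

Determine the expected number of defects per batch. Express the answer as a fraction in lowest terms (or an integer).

E[X] = (2/19)·1 + (4/19)·2 + (7/38)·3 + (7/38)·4 + (1/19)·6 + (4/19)·7 + (1/19)·8
     = 153/38

153/38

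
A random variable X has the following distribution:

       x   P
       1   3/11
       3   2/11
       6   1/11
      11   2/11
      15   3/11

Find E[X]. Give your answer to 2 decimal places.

E[X] = (3/11)·1 + (2/11)·3 + (1/11)·6 + (2/11)·11 + (3/11)·15
     = 82/11 ≈ 7.45

7.45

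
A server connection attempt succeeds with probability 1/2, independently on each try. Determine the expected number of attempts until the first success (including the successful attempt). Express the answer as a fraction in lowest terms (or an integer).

For a geometric distribution, E[trials] = 1/p = 1/(1/2) = 2.

2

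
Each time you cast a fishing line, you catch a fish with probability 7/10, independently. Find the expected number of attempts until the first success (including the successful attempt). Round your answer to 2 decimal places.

1.43

For a geometric distribution, E[trials] = 1/p = 1/(7/10) = 10/7.
≈ 1.43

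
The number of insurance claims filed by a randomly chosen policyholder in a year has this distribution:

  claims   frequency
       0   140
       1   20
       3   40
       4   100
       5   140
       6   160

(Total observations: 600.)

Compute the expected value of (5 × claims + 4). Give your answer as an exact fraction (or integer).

Total = 600, so P(claims=0) = 140/600, etc.
E[5x+4] = (7/30)·4 + (1/30)·9 + (1/15)·19 + (1/6)·24 + (7/30)·29 + (4/15)·34
     = 67/3

67/3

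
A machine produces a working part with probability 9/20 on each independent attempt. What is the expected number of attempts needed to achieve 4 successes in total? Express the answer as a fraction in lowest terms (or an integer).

By linearity (sum of 4 independent geometric waits), E[trials] = 4/p = 4/(9/20) = 80/9.

80/9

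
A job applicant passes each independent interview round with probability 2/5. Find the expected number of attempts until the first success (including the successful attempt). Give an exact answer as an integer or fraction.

For a geometric distribution, E[trials] = 1/p = 1/(2/5) = 5/2.

5/2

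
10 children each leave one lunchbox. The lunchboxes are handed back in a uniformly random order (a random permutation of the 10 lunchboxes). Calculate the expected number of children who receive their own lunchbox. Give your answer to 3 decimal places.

Let Xᵢ = 1 if person i gets their own lunchbox. For each i, P(Xᵢ=1) = 1/10.
By linearity of expectation, E[X₁+…+X_10] = 10·(1/10) = 1.
≈ 1.000

1.000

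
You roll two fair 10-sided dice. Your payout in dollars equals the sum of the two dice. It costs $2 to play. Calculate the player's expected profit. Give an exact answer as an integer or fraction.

Distribution of the sum of the two dice: 2 w.p. 1/100, 3 w.p. 1/50, 4 w.p. 3/100, 5 w.p. 1/25, 6 w.p. 1/20, 7 w.p. 3/50, …
E[payout] = (1/100)·2 + (1/50)·3 + (3/100)·4 + (1/25)·5 + (1/20)·6 + (3/50)·7 + (7/100)·8 + (2/25)·9 + (9/100)·10 + (1/10)·11 + (9/100)·12 + (2/25)·13 + (7/100)·14 + (3/50)·15 + (1/20)·16 + (1/25)·17 + (3/100)·18 + (1/50)·19 + (1/100)·20 = 11
Expected profit = 11 − 2 = 9

$9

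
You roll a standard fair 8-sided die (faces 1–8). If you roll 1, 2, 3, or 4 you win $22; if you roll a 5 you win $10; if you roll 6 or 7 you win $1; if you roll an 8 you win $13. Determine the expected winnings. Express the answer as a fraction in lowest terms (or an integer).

E[payout] = (1/4)·1 + (1/8)·10 + (1/8)·13 + (1/2)·22 = 113/8

113/8 dollars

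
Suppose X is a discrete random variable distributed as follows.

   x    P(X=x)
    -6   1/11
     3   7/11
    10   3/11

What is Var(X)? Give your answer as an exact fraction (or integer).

2364/121

E[X] = (1/11)·(-6) + (7/11)·3 + (3/11)·10 = 45/11
E[X²] = (1/11)·36 + (7/11)·9 + (3/11)·100 = 399/11
Var(X) = 399/11 − (45/11)² = 2364/121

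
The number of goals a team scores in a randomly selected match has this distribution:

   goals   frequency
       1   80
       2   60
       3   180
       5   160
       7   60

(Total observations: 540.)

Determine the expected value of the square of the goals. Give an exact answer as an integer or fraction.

Total = 540, so P(goals=1) = 80/540, etc.
E[X²] = (4/27)·1 + (1/9)·4 + (1/3)·9 + (8/27)·25 + (1/9)·49
     = 148/9

148/9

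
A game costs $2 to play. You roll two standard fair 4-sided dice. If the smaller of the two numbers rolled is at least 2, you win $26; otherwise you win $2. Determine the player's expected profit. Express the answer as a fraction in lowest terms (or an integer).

E[payout] = (7/16)·2 + (9/16)·26 = 31/2
Expected profit = 31/2 − 2 = 27/2

27/2 dollars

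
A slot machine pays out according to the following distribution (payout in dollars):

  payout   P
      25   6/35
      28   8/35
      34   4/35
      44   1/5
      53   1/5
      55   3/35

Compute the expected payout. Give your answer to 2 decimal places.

E[X] = (6/35)·25 + (8/35)·28 + (4/35)·34 + (1/5)·44 + (1/5)·53 + (3/35)·55
     = 1354/35 ≈ 38.69

$38.69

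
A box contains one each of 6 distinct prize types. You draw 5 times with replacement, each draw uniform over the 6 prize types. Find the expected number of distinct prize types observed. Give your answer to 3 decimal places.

Let Xⱼ=1 if type j appears at least once. P(Xⱼ=1) = 1 − ((6−1)/6)^5 = 4651/7776.
E[#distinct] = 6·4651/7776 = 4651/1296.
≈ 3.589

3.589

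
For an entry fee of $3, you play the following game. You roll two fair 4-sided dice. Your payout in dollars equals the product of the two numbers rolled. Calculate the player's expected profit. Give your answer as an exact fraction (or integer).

Distribution of the product of the two numbers rolled: 1 w.p. 1/16, 2 w.p. 1/8, 3 w.p. 1/8, 4 w.p. 3/16, 6 w.p. 1/8, 8 w.p. 1/8, …
E[payout] = (1/16)·1 + (1/8)·2 + (1/8)·3 + (3/16)·4 + (1/8)·6 + (1/8)·8 + (1/16)·9 + (1/8)·12 + (1/16)·16 = 25/4
Expected profit = 25/4 − 3 = 13/4

13/4 dollars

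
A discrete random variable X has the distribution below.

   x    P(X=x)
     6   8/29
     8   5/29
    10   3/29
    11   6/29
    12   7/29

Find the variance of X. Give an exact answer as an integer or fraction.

E[X] = (8/29)·6 + (5/29)·8 + (3/29)·10 + (6/29)·11 + (7/29)·12 = 268/29
E[X²] = (8/29)·36 + (5/29)·64 + (3/29)·100 + (6/29)·121 + (7/29)·144 = 2642/29
Var(X) = 2642/29 − (268/29)² = 4794/841

4794/841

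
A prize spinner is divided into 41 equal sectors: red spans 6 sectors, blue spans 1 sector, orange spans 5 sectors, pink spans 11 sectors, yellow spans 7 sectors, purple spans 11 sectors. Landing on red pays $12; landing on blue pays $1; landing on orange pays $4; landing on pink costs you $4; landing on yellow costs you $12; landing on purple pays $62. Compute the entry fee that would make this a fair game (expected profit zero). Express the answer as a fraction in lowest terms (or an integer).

647/41 dollars

E[payout] = (6/41)·12 + (1/41)·1 + (5/41)·4 + (11/41)·(-4) + (7/41)·(-12) + (11/41)·62 = 647/41
Fair fee = E[payout] = 647/41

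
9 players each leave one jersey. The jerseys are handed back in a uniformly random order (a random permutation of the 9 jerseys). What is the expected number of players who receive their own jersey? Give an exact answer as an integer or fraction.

1

Let Xᵢ = 1 if person i gets their own jersey. For each i, P(Xᵢ=1) = 1/9.
By linearity of expectation, E[X₁+…+X_9] = 9·(1/9) = 1.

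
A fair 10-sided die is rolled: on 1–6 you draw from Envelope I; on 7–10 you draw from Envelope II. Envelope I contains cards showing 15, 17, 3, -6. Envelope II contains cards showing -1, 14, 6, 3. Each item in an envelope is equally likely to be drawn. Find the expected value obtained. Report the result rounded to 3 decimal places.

6.550

E[X | Envelope I] = (15 + 17 + 3 − 6)/4 = 29/4
E[X | Envelope II] = (-1 + 14 + 6 + 3)/4 = 11/2
E[X] = (3/5)·29/4 + (2/5)·11/2 = 131/20 ≈ 6.550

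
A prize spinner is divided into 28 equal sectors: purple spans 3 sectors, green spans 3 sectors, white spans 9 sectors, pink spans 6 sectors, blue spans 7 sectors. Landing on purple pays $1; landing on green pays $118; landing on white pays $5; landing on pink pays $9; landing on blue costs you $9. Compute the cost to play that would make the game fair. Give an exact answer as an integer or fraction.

393/28 dollars

E[payout] = (3/28)·1 + (3/28)·118 + (9/28)·5 + (6/28)·9 + (7/28)·(-9) = 393/28
Fair fee = E[payout] = 393/28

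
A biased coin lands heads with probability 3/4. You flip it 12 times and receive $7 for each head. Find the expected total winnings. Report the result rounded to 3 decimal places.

$63.000

E[#heads] = 12·3/4 = 9 (linearity over flips).
E[winnings] = 7·9 = 63.
≈ 63.000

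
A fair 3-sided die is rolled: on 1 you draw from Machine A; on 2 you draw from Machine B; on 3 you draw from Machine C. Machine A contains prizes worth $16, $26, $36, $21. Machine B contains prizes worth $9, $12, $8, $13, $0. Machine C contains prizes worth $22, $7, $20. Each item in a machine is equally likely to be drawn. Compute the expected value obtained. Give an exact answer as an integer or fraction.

2969/180 dollars

E[X | Machine A] = (16 + 26 + 36 + 21)/4 = 99/4
E[X | Machine B] = (9 + 12 + 8 + 13 + 0)/5 = 42/5
E[X | Machine C] = (22 + 7 + 20)/3 = 49/3
E[X] = (1/3)·99/4 + (1/3)·42/5 + (1/3)·49/3 = 2969/180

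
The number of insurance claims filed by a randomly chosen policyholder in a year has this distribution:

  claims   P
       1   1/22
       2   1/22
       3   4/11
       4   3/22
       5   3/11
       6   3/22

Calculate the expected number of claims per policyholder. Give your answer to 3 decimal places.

E[X] = (1/22)·1 + (1/22)·2 + (4/11)·3 + (3/22)·4 + (3/11)·5 + (3/22)·6
     = 87/22 ≈ 3.955

3.955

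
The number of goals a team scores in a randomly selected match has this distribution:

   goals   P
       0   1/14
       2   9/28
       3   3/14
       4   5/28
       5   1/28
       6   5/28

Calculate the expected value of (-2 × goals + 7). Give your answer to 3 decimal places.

E[-2x+7] = (1/14)·7 + (9/28)·3 + (3/14)·1 + (5/28)·(-1) + (1/28)·(-3) + (5/28)·(-5)
     = 1/2 ≈ 0.500

0.500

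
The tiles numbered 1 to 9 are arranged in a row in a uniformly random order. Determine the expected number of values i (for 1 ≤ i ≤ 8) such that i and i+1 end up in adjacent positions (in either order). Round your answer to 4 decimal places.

For each i ∈ {1,…,8}, let Xᵢ = 1 if i and i+1 are adjacent. P(Xᵢ=1) = 2·(9−1)!/9! = 2/9.
By linearity, E[ΣXᵢ] = (8)·(2/9) = 16/9.
≈ 1.7778

1.7778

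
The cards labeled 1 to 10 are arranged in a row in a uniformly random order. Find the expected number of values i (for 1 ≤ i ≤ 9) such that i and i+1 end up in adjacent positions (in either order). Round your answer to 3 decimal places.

For each i ∈ {1,…,9}, let Xᵢ = 1 if i and i+1 are adjacent. P(Xᵢ=1) = 2·(10−1)!/10! = 2/10.
By linearity, E[ΣXᵢ] = (9)·(2/10) = 9/5.
≈ 1.800

1.800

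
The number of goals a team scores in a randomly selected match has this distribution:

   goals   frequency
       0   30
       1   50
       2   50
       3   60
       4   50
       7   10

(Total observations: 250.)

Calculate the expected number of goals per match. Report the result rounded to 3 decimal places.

2.400

Total = 250, so P(goals=0) = 30/250, etc.
E[X] = (3/25)·0 + (1/5)·1 + (1/5)·2 + (6/25)·3 + (1/5)·4 + (1/25)·7
     = 12/5 ≈ 2.400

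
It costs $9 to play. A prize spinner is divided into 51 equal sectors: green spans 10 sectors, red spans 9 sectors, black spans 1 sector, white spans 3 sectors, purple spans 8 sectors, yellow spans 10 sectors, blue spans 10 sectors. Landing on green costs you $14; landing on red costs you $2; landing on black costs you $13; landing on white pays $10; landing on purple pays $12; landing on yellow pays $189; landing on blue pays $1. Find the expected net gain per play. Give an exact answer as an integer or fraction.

1396/51 dollars

E[payout] = (10/51)·(-14) + (9/51)·(-2) + (1/51)·(-13) + (3/51)·10 + (8/51)·12 + (10/51)·189 + (10/51)·1 = 1855/51
Expected profit = 1855/51 − 9 = 1396/51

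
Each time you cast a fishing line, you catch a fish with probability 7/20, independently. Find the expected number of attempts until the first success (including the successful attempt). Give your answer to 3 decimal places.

2.857

For a geometric distribution, E[trials] = 1/p = 1/(7/20) = 20/7.
≈ 2.857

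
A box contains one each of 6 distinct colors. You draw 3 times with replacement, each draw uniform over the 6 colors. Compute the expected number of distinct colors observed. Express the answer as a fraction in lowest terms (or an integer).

Let Xⱼ=1 if type j appears at least once. P(Xⱼ=1) = 1 − ((6−1)/6)^3 = 91/216.
E[#distinct] = 6·91/216 = 91/36.

91/36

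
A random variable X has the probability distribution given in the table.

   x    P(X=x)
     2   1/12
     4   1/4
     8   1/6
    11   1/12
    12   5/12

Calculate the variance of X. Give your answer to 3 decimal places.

E[X] = (1/12)·2 + (1/4)·4 + (1/6)·8 + (1/12)·11 + (5/12)·12 = 101/12
E[X²] = (1/12)·4 + (1/4)·16 + (1/6)·64 + (1/12)·121 + (5/12)·144 = 1021/12
Var(X) = 1021/12 − (101/12)² = 2051/144 ≈ 14.243

14.243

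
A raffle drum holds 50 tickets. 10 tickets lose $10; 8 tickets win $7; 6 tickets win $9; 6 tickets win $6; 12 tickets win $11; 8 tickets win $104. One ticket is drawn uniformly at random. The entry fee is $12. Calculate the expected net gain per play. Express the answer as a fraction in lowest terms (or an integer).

E[payout] = (10/50)·(-10) + (8/50)·7 + (6/50)·9 + (6/50)·6 + (12/50)·11 + (8/50)·104 = 101/5
Expected profit = 101/5 − 12 = 41/5

41/5 dollars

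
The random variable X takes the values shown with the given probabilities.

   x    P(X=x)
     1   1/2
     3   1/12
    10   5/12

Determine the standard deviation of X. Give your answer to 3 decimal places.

E[X] = 59/12, E[X²] = 515/12
Var(X) = E[X²] − (E[X])² = 515/12 − 3481/144 = 2699/144
SD(X) = √(2699/144) ≈ 4.329

4.329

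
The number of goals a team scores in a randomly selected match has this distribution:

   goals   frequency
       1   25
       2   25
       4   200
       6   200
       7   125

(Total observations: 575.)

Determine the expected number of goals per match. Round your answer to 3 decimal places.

Total = 575, so P(goals=1) = 25/575, etc.
E[X] = (1/23)·1 + (1/23)·2 + (8/23)·4 + (8/23)·6 + (5/23)·7
     = 118/23 ≈ 5.130

5.130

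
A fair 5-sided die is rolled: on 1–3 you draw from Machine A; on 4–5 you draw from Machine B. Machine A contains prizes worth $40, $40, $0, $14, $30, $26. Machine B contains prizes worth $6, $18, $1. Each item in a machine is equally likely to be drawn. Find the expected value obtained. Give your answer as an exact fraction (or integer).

55/3 dollars

E[X | Machine A] = (40 + 40 + 0 + 14 + 30 + 26)/6 = 25
E[X | Machine B] = (6 + 18 + 1)/3 = 25/3
E[X] = (3/5)·25 + (2/5)·25/3 = 55/3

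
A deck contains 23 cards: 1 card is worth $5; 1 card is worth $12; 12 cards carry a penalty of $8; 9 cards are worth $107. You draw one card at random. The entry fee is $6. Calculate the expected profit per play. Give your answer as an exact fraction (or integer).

746/23 dollars

E[payout] = (1/23)·5 + (1/23)·12 + (12/23)·(-8) + (9/23)·107 = 884/23
Expected profit = 884/23 − 6 = 746/23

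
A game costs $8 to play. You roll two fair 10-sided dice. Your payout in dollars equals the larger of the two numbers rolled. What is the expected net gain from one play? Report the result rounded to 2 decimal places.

Distribution of the larger of the two numbers rolled: 1 w.p. 1/100, 2 w.p. 3/100, 3 w.p. 1/20, 4 w.p. 7/100, 5 w.p. 9/100, 6 w.p. 11/100, …
E[payout] = (1/100)·1 + (3/100)·2 + (1/20)·3 + (7/100)·4 + (9/100)·5 + (11/100)·6 + (13/100)·7 + (3/20)·8 + (17/100)·9 + (19/100)·10 = 143/20
Expected profit = 143/20 − 8 = -17/20 ≈ -$0.85

-$0.85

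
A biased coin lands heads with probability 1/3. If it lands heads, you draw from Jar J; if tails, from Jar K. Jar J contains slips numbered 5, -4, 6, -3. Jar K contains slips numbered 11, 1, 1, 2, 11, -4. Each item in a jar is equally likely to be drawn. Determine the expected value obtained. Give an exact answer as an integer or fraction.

25/9

E[X | Jar J] = (5 − 4 + 6 − 3)/4 = 1
E[X | Jar K] = (11 + 1 + 1 + 2 + 11 − 4)/6 = 11/3
E[X] = (1/3)·1 + (2/3)·11/3 = 25/9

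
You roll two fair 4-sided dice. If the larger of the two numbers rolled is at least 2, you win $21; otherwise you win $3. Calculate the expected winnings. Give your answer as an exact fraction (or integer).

E[payout] = (1/16)·3 + (15/16)·21 = 159/8

159/8 dollars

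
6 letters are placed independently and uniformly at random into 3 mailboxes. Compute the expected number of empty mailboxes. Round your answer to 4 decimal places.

0.2634

Let Xⱼ=1 if mailbox j is empty. P(Xⱼ=1) = ((3-1)/3)^6 = 64/729.
By linearity, E[#empty] = 3·64/729 = 64/243.
≈ 0.2634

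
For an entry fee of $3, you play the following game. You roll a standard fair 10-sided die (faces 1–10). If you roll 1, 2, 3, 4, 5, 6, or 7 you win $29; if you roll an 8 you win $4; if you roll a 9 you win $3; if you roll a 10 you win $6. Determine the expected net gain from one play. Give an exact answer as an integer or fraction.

93/5 dollars

E[payout] = (1/10)·3 + (1/10)·4 + (1/10)·6 + (7/10)·29 = 108/5
Expected profit = 108/5 − 3 = 93/5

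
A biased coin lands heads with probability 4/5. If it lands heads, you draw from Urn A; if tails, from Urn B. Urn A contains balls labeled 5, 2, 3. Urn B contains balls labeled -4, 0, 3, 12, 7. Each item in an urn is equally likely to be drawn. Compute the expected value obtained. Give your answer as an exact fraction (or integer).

254/75

E[X | Urn A] = (5 + 2 + 3)/3 = 10/3
E[X | Urn B] = (-4 + 0 + 3 + 12 + 7)/5 = 18/5
E[X] = (4/5)·10/3 + (1/5)·18/5 = 254/75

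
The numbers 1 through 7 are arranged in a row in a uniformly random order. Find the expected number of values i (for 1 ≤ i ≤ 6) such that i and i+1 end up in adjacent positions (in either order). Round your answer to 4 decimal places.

1.7143

For each i ∈ {1,…,6}, let Xᵢ = 1 if i and i+1 are adjacent. P(Xᵢ=1) = 2·(7−1)!/7! = 2/7.
By linearity, E[ΣXᵢ] = (6)·(2/7) = 12/7.
≈ 1.7143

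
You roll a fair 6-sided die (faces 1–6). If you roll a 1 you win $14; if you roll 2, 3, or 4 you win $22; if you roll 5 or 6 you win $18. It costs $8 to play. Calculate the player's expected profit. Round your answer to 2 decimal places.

$11.33

E[payout] = (1/6)·14 + (1/3)·18 + (1/2)·22 = 58/3
Expected profit = 58/3 − 8 = 34/3 ≈ $11.33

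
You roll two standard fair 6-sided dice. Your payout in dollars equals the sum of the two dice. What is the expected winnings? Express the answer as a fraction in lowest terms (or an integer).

$7

Distribution of the sum of the two dice: 2 w.p. 1/36, 3 w.p. 1/18, 4 w.p. 1/12, 5 w.p. 1/9, 6 w.p. 5/36, 7 w.p. 1/6, …
E[payout] = (1/36)·2 + (1/18)·3 + (1/12)·4 + (1/9)·5 + (5/36)·6 + (1/6)·7 + (5/36)·8 + (1/9)·9 + (1/12)·10 + (1/18)·11 + (1/36)·12 = 7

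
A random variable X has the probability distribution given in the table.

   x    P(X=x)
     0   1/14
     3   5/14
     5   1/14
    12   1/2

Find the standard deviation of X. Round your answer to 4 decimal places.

4.6708

E[X] = 52/7, E[X²] = 77
Var(X) = E[X²] − (E[X])² = 77 − 2704/49 = 1069/49
SD(X) = √(1069/49) ≈ 4.6708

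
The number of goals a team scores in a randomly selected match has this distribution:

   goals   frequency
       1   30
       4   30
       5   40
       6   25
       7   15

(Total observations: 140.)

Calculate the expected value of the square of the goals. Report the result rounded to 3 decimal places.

Total = 140, so P(goals=1) = 30/140, etc.
E[X²] = (3/14)·1 + (3/14)·16 + (2/7)·25 + (5/28)·36 + (3/28)·49
     = 629/28 ≈ 22.464

22.464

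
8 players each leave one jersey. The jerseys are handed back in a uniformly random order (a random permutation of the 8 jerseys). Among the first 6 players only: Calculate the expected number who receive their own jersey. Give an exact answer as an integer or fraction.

Let Xᵢ = 1 if person i gets their own jersey. For each i, P(Xᵢ=1) = 1/8.
By linearity of expectation, E[X₁+…+X_6] = 6·(1/8) = 3/4.

3/4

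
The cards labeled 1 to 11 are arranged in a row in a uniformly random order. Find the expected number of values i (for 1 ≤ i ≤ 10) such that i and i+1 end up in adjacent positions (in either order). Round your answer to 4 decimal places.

For each i ∈ {1,…,10}, let Xᵢ = 1 if i and i+1 are adjacent. P(Xᵢ=1) = 2·(11−1)!/11! = 2/11.
By linearity, E[ΣXᵢ] = (10)·(2/11) = 20/11.
≈ 1.8182

1.8182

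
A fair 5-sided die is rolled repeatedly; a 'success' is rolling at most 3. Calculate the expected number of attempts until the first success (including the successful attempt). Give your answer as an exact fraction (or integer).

For a geometric distribution, E[trials] = 1/p = 1/(3/5) = 5/3.

5/3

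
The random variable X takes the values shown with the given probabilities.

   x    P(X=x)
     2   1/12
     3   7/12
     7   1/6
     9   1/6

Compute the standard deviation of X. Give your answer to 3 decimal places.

E[X] = 55/12, E[X²] = 109/4
Var(X) = E[X²] − (E[X])² = 109/4 − 3025/144 = 899/144
SD(X) = √(899/144) ≈ 2.499

2.499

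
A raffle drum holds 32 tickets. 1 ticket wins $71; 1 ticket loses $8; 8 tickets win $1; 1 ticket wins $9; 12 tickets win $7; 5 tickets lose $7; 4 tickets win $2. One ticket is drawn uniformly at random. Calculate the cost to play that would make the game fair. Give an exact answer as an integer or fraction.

137/32 dollars

E[payout] = (1/32)·71 + (1/32)·(-8) + (8/32)·1 + (1/32)·9 + (12/32)·7 + (5/32)·(-7) + (4/32)·2 = 137/32
Fair fee = E[payout] = 137/32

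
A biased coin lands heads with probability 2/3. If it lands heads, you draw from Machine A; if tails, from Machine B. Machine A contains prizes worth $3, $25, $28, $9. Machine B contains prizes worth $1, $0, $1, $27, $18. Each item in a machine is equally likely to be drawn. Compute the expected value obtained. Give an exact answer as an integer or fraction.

419/30 dollars

E[X | Machine A] = (3 + 25 + 28 + 9)/4 = 65/4
E[X | Machine B] = (1 + 0 + 1 + 27 + 18)/5 = 47/5
E[X] = (2/3)·65/4 + (1/3)·47/5 = 419/30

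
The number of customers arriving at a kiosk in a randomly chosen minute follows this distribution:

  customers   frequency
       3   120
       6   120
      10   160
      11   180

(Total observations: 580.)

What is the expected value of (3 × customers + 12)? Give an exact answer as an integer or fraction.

1047/29

Total = 580, so P(customers=3) = 120/580, etc.
E[3x+12] = (6/29)·21 + (6/29)·30 + (8/29)·42 + (9/29)·45
     = 1047/29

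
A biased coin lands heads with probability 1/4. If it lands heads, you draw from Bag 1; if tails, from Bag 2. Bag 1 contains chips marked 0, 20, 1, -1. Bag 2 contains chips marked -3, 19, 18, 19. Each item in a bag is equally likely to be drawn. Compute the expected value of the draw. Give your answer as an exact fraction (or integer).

179/16

E[X | Bag 1] = (0 + 20 + 1 − 1)/4 = 5
E[X | Bag 2] = (-3 + 19 + 18 + 19)/4 = 53/4
E[X] = (1/4)·5 + (3/4)·53/4 = 179/16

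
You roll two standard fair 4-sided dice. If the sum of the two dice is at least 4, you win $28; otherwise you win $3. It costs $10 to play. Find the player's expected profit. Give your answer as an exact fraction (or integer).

213/16 dollars

E[payout] = (3/16)·3 + (13/16)·28 = 373/16
Expected profit = 373/16 − 10 = 213/16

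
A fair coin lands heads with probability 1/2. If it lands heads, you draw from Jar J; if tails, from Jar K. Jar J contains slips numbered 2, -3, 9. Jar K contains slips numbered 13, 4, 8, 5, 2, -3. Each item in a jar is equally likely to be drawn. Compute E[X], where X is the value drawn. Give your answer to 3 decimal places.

E[X | Jar J] = (2 − 3 + 9)/3 = 8/3
E[X | Jar K] = (13 + 4 + 8 + 5 + 2 − 3)/6 = 29/6
E[X] = (1/2)·8/3 + (1/2)·29/6 = 15/4 ≈ 3.750

3.750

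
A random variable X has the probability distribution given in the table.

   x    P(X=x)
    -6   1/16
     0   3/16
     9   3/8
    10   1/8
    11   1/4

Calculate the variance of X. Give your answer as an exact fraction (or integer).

E[X] = (1/16)·(-6) + (3/16)·0 + (3/8)·9 + (1/8)·10 + (1/4)·11 = 7
E[X²] = (1/16)·36 + (3/16)·0 + (3/8)·81 + (1/8)·100 + (1/4)·121 = 603/8
Var(X) = 603/8 − (7)² = 211/8

211/8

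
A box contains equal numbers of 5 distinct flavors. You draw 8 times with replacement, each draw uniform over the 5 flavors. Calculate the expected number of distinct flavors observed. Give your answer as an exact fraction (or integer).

325089/78125

Let Xⱼ=1 if type j appears at least once. P(Xⱼ=1) = 1 − ((5−1)/5)^8 = 325089/390625.
E[#distinct] = 5·325089/390625 = 325089/78125.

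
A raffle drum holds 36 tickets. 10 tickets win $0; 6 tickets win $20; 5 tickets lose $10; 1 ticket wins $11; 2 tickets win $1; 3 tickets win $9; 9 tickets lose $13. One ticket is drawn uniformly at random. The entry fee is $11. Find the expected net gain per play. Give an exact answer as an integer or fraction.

-403/36 dollars

E[payout] = (10/36)·0 + (6/36)·20 + (5/36)·(-10) + (1/36)·11 + (2/36)·1 + (3/36)·9 + (9/36)·(-13) = -7/36
Expected profit = -7/36 − 11 = -403/36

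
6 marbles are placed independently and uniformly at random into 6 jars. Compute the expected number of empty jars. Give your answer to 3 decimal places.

2.009

Let Xⱼ=1 if jar j is empty. P(Xⱼ=1) = ((6-1)/6)^6 = 15625/46656.
By linearity, E[#empty] = 6·15625/46656 = 15625/7776.
≈ 2.009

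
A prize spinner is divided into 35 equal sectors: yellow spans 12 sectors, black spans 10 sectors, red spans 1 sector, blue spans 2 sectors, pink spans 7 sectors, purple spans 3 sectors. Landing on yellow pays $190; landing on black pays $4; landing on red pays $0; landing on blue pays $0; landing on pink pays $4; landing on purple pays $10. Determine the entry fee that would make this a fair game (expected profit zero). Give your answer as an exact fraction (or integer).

E[payout] = (12/35)·190 + (10/35)·4 + (1/35)·0 + (2/35)·0 + (7/35)·4 + (3/35)·10 = 2378/35
Fair fee = E[payout] = 2378/35

2378/35 dollars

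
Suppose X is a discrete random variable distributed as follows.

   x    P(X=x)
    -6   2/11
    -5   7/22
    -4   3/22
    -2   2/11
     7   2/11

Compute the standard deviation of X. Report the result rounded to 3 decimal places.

4.576

E[X] = -51/22, E[X²] = 579/22
Var(X) = E[X²] − (E[X])² = 579/22 − 2601/484 = 10137/484
SD(X) = √(10137/484) ≈ 4.576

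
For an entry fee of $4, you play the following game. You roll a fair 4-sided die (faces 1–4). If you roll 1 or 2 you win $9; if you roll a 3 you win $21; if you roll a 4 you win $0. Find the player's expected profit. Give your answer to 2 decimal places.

E[payout] = (1/4)·0 + (1/2)·9 + (1/4)·21 = 39/4
Expected profit = 39/4 − 4 = 23/4 ≈ $5.75

$5.75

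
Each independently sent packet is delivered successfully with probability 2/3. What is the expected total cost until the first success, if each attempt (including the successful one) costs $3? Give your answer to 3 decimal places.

E[#attempts] = 1/p = 3/2; E[cost] = 3·3/2 = 9/2.
≈ 4.500

$4.500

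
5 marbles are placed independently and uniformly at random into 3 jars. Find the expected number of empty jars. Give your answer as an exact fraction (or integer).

Let Xⱼ=1 if jar j is empty. P(Xⱼ=1) = ((3-1)/3)^5 = 32/243.
By linearity, E[#empty] = 3·32/243 = 32/81.

32/81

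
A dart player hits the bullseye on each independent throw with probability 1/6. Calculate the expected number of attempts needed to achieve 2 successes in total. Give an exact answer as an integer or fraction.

By linearity (sum of 2 independent geometric waits), E[trials] = 2/p = 2/(1/6) = 12.

12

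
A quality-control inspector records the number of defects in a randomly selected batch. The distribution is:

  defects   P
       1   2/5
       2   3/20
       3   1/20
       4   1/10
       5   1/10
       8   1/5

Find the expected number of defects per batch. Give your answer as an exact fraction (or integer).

E[X] = (2/5)·1 + (3/20)·2 + (1/20)·3 + (1/10)·4 + (1/10)·5 + (1/5)·8
     = 67/20

67/20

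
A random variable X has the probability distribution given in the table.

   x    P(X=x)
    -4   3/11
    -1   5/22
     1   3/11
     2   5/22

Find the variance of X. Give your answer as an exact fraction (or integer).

E[X] = (3/11)·(-4) + (5/22)·(-1) + (3/11)·1 + (5/22)·2 = -13/22
E[X²] = (3/11)·16 + (5/22)·1 + (3/11)·1 + (5/22)·4 = 127/22
Var(X) = 127/22 − (-13/22)² = 2625/484

2625/484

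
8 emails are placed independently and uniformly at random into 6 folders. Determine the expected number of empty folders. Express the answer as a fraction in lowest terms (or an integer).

Let Xⱼ=1 if folder j is empty. P(Xⱼ=1) = ((6-1)/6)^8 = 390625/1679616.
By linearity, E[#empty] = 6·390625/1679616 = 390625/279936.

390625/279936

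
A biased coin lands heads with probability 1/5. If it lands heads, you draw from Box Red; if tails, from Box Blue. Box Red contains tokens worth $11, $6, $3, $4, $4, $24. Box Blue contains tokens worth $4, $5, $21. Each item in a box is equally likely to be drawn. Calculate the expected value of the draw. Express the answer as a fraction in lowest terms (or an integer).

146/15 dollars

E[X | Box Red] = (11 + 6 + 3 + 4 + 4 + 24)/6 = 26/3
E[X | Box Blue] = (4 + 5 + 21)/3 = 10
E[X] = (1/5)·26/3 + (4/5)·10 = 146/15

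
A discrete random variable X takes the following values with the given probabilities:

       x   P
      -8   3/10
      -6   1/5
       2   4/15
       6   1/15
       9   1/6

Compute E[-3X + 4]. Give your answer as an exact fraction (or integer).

15/2

E[-3x+4] = (3/10)·28 + (1/5)·22 + (4/15)·(-2) + (1/15)·(-14) + (1/6)·(-23)
     = 15/2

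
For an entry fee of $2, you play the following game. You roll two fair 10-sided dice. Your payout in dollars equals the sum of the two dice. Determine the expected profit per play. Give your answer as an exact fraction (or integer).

$9

Distribution of the sum of the two dice: 2 w.p. 1/100, 3 w.p. 1/50, 4 w.p. 3/100, 5 w.p. 1/25, 6 w.p. 1/20, 7 w.p. 3/50, …
E[payout] = (1/100)·2 + (1/50)·3 + (3/100)·4 + (1/25)·5 + (1/20)·6 + (3/50)·7 + (7/100)·8 + (2/25)·9 + (9/100)·10 + (1/10)·11 + (9/100)·12 + (2/25)·13 + (7/100)·14 + (3/50)·15 + (1/20)·16 + (1/25)·17 + (3/100)·18 + (1/50)·19 + (1/100)·20 = 11
Expected profit = 11 − 2 = 9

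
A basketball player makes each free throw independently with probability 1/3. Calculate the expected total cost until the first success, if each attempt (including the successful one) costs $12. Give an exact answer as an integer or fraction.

$36

E[#attempts] = 1/p = 3; E[cost] = 12·3 = 36.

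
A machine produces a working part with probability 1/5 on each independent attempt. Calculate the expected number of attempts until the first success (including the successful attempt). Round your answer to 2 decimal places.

For a geometric distribution, E[trials] = 1/p = 1/(1/5) = 5.
≈ 5.00

5.00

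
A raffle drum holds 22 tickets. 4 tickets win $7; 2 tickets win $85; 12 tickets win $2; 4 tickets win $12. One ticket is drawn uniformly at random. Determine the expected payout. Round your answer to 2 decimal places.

E[payout] = (4/22)·7 + (2/22)·85 + (12/22)·2 + (4/22)·12 = 135/11
≈ $12.27

$12.27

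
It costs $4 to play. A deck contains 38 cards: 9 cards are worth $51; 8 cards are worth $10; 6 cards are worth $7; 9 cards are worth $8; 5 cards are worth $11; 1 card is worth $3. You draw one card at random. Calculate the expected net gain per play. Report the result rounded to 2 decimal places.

$14.71

E[payout] = (9/38)·51 + (8/38)·10 + (6/38)·7 + (9/38)·8 + (5/38)·11 + (1/38)·3 = 711/38
Expected profit = 711/38 − 4 = 559/38 ≈ $14.71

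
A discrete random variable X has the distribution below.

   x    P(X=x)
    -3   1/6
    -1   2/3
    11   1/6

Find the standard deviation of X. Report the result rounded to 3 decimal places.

E[X] = 2/3, E[X²] = 67/3
Var(X) = E[X²] − (E[X])² = 67/3 − 4/9 = 197/9
SD(X) = √(197/9) ≈ 4.679

4.679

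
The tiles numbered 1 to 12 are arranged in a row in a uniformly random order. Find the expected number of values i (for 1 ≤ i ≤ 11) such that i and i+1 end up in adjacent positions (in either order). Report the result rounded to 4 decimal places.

1.8333

For each i ∈ {1,…,11}, let Xᵢ = 1 if i and i+1 are adjacent. P(Xᵢ=1) = 2·(12−1)!/12! = 2/12.
By linearity, E[ΣXᵢ] = (11)·(2/12) = 11/6.
≈ 1.8333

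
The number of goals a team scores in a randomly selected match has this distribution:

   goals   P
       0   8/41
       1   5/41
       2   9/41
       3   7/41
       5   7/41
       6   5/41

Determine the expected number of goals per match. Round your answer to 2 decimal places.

2.66

E[X] = (8/41)·0 + (5/41)·1 + (9/41)·2 + (7/41)·3 + (7/41)·5 + (5/41)·6
     = 109/41 ≈ 2.66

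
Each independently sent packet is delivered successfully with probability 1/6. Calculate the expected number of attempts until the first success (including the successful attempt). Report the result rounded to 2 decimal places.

6.00

For a geometric distribution, E[trials] = 1/p = 1/(1/6) = 6.
≈ 6.00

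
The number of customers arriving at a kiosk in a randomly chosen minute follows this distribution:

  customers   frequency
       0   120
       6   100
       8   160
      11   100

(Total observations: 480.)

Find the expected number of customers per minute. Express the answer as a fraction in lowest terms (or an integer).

149/24

Total = 480, so P(customers=0) = 120/480, etc.
E[X] = (1/4)·0 + (5/24)·6 + (1/3)·8 + (5/24)·11
     = 149/24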